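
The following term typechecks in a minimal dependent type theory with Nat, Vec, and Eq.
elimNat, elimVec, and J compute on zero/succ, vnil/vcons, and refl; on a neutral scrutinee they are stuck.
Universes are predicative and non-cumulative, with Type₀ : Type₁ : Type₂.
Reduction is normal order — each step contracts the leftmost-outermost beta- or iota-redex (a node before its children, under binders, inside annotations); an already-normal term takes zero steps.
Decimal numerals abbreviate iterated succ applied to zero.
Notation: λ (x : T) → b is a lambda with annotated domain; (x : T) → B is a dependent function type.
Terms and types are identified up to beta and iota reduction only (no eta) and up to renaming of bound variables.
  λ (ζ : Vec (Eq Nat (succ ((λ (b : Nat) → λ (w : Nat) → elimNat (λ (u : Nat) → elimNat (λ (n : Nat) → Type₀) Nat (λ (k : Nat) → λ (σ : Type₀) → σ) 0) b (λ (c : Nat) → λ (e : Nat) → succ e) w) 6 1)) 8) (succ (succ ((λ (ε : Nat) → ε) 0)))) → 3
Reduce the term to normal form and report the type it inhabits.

normal form:
  λ (ζ : Vec (Eq Nat 8 8) 2) → 3
type:
  (ζ : Vec (Eq Nat 8 8) 2) → Nat
observation: normalization takes exactly 7 steps under the normal-order strategy.


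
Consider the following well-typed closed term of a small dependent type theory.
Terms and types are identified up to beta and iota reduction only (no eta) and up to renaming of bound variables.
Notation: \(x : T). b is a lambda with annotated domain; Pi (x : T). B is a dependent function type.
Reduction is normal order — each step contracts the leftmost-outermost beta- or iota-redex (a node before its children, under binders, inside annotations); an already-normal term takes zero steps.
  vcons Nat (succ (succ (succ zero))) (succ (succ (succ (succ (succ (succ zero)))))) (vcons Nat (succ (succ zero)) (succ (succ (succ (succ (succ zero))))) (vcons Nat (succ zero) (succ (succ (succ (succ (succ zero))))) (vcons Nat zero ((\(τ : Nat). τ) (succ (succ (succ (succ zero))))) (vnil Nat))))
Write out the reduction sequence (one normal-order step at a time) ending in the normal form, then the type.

reduction (normal order):
  vcons Nat (succ (succ (succ zero))) (succ (succ (succ (succ (succ (succ zero)))))) (vcons Nat (succ (succ zero)) (succ (succ (succ (succ (succ zero))))) (vcons Nat (succ zero) (succ (succ (succ (succ (succ zero))))) (vcons Nat zero ((\(τ : Nat). τ) (succ (succ (succ (succ zero))))) (vnil Nat))))
  ~> vcons Nat (succ (succ (succ zero))) (succ (succ (succ (succ (succ (succ zero)))))) (vcons Nat (succ (succ zero)) (succ (succ (succ (succ (succ zero))))) (vcons Nat (succ zero) (succ (succ (succ (succ (succ zero))))) (vcons Nat zero (succ (succ (succ (succ zero)))) (vnil Nat))))
the term's type:
  Vec Nat (succ (succ (succ (succ zero))))


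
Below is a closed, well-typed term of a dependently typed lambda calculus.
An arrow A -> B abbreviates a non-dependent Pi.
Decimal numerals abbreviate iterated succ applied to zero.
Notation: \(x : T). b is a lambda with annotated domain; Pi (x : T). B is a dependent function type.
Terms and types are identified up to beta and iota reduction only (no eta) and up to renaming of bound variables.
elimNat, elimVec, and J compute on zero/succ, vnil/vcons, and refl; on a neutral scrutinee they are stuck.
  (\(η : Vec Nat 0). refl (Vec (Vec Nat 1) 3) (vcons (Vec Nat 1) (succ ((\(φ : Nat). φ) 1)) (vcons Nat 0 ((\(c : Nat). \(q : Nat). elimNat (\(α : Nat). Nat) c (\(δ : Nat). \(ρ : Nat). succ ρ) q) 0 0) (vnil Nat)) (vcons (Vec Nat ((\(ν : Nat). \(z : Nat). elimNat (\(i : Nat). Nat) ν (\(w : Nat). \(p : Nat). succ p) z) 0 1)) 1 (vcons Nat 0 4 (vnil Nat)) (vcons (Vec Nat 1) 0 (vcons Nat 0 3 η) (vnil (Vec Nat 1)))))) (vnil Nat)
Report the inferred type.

inferred type:
  Eq (Vec (Vec Nat 1) 3) (vcons (Vec Nat 1) 2 (vcons Nat 0 0 (vnil Nat)) (vcons (Vec Nat 1) 1 (vcons Nat 0 4 (vnil Nat)) (vcons (Vec Nat 1) 0 (vcons Nat 0 3 (vnil Nat)) (vnil (Vec Nat 1))))) (vcons (Vec Nat 1) 2 (vcons Nat 0 0 (vnil Nat)) (vcons (Vec Nat 1) 1 (vcons Nat 0 4 (vnil Nat)) (vcons (Vec Nat 1) 0 (vcons Nat 0 3 (vnil Nat)) (vnil (Vec Nat 1)))))


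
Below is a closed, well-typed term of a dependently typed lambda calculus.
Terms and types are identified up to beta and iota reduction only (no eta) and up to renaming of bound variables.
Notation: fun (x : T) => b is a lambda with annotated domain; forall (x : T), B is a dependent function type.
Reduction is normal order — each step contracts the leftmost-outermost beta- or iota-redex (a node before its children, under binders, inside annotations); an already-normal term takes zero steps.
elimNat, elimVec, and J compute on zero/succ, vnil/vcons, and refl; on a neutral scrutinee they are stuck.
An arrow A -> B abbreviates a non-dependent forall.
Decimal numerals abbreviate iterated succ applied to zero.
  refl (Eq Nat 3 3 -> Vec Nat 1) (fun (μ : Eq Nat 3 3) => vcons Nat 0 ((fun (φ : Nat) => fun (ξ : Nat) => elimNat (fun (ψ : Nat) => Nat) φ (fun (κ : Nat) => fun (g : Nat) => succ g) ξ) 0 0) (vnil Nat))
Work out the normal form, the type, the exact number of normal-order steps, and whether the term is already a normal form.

reduced normal form:
  refl (Eq Nat 3 3 -> Vec Nat 1) (fun (μ : Eq Nat 3 3) => vcons Nat 0 0 (vnil Nat))
type:
  Eq (Eq Nat 3 3 -> Vec Nat 1) (fun (μ : Eq Nat 3 3) => vcons Nat 0 0 (vnil Nat)) (fun (φ : Eq Nat 3 3) => vcons Nat 0 0 (vnil Nat))
steps to reach normal form (normal order): 3
started in normal form: no
first contracted redex: a beta-redex


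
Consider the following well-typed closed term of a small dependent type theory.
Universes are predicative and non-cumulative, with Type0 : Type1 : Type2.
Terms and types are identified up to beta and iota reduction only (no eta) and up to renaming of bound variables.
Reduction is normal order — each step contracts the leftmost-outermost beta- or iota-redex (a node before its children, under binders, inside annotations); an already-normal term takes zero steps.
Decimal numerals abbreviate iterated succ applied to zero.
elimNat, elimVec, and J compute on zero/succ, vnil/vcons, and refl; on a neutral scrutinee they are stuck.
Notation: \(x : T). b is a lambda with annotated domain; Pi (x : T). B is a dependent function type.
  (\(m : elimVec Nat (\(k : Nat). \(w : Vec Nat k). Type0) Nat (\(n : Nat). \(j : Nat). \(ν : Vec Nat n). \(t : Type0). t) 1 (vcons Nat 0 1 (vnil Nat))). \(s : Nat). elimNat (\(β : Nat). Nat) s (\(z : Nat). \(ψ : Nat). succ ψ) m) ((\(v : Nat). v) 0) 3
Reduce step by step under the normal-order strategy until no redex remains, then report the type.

reduction (normal order):
  (\(m : elimVec Nat (\(k : Nat). \(w : Vec Nat k). Type0) Nat (\(n : Nat). \(j : Nat). \(ν : Vec Nat n). \(t : Type0). t) 1 (vcons Nat 0 1 (vnil Nat))). \(s : Nat). elimNat (\(β : Nat). Nat) s (\(z : Nat). \(ψ : Nat). succ ψ) m) ((\(v : Nat). v) 0) 3
  ~> (\(m : Nat). elimNat (\(k : Nat). Nat) m (\(w : Nat). \(n : Nat). succ n) ((\(j : Nat). j) 0)) 3
  ~> elimNat (\(m : Nat). Nat) 3 (\(k : Nat). \(w : Nat). succ w) ((\(n : Nat). n) 0)
  ~> elimNat (\(m : Nat). Nat) 3 (\(k : Nat). \(w : Nat). succ w) 0
  ~> 3
the term's type:
  Nat


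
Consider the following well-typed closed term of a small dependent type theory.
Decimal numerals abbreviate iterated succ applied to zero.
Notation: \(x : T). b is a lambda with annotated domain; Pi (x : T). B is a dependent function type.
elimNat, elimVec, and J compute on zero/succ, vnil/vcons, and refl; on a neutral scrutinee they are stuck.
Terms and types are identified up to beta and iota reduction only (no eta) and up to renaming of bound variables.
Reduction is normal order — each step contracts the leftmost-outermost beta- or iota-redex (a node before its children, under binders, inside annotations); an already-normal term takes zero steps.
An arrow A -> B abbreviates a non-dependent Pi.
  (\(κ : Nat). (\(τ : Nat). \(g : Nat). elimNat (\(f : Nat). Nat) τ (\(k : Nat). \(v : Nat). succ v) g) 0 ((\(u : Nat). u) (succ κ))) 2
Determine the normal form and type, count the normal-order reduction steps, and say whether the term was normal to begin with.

reduced normal form:
  3
the term's type:
  Nat
normal-order step count: 14
term was already normal: no
first contracted redex: a beta-redex


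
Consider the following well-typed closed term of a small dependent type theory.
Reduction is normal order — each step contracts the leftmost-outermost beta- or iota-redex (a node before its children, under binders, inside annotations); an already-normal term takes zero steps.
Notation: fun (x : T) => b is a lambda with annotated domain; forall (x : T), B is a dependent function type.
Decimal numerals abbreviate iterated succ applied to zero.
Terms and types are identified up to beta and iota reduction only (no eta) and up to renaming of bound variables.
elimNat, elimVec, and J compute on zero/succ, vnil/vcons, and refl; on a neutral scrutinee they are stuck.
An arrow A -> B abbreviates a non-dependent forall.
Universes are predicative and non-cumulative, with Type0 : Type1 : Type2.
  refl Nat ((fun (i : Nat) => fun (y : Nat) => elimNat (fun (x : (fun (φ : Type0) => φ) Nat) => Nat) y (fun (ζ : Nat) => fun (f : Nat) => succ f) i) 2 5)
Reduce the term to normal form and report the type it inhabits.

resulting normal form:
  refl Nat 7
inferred type:
  Eq Nat 7 7


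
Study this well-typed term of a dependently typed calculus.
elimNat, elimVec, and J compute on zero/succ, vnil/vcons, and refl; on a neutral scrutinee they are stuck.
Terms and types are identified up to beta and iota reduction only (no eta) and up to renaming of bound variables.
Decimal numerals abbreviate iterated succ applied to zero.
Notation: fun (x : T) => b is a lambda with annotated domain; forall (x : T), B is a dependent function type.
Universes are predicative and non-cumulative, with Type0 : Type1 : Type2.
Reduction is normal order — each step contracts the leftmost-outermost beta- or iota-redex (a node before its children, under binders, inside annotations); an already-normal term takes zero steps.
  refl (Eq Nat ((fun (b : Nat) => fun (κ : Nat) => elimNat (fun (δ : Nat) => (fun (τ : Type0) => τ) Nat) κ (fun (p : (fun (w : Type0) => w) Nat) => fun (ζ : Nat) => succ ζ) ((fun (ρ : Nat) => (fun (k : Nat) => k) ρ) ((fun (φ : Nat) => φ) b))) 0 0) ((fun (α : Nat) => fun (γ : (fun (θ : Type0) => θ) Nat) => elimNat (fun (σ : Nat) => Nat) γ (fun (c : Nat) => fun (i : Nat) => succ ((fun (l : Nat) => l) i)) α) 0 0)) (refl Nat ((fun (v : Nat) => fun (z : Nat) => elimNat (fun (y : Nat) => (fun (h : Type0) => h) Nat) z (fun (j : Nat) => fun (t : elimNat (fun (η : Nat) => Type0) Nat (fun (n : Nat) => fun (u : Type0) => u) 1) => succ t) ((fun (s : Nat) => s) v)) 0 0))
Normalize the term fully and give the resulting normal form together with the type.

normal form:
  refl (Eq Nat 0 0) (refl Nat 0)
inferred type:
  Eq (Eq Nat 0 0) (refl Nat 0) (refl Nat 0)
observation: reduction starts at a beta-redex, and 20 normal-order steps reach the normal form.


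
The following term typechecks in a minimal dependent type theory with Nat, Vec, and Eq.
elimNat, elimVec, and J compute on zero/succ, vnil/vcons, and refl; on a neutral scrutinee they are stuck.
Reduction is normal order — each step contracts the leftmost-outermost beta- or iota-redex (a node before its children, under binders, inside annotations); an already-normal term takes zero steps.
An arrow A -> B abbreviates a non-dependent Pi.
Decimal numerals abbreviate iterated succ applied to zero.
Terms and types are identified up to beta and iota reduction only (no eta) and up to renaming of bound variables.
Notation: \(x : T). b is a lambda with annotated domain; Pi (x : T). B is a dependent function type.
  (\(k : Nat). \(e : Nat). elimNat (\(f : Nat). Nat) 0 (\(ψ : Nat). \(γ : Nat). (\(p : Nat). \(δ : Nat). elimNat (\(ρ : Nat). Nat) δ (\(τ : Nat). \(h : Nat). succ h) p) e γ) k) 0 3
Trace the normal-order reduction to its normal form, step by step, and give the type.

normal-order reduction:
  (\(k : Nat). \(e : Nat). elimNat (\(f : Nat). Nat) 0 (\(ψ : Nat). \(γ : Nat). (\(p : Nat). \(δ : Nat). elimNat (\(ρ : Nat). Nat) δ (\(τ : Nat). \(h : Nat). succ h) p) e γ) k) 0 3
  ~> (\(k : Nat). elimNat (\(e : Nat). Nat) 0 (\(f : Nat). \(ψ : Nat). (\(γ : Nat). \(p : Nat). elimNat (\(δ : Nat). Nat) p (\(ρ : Nat). \(τ : Nat). succ τ) γ) k ψ) 0) 3
  ~> elimNat (\(k : Nat). Nat) 0 (\(e : Nat). \(f : Nat). (\(ψ : Nat). \(γ : Nat). elimNat (\(p : Nat). Nat) γ (\(δ : Nat). \(ρ : Nat). succ ρ) ψ) 3 f) 0
  ~> 0
inferred type:
  Nat


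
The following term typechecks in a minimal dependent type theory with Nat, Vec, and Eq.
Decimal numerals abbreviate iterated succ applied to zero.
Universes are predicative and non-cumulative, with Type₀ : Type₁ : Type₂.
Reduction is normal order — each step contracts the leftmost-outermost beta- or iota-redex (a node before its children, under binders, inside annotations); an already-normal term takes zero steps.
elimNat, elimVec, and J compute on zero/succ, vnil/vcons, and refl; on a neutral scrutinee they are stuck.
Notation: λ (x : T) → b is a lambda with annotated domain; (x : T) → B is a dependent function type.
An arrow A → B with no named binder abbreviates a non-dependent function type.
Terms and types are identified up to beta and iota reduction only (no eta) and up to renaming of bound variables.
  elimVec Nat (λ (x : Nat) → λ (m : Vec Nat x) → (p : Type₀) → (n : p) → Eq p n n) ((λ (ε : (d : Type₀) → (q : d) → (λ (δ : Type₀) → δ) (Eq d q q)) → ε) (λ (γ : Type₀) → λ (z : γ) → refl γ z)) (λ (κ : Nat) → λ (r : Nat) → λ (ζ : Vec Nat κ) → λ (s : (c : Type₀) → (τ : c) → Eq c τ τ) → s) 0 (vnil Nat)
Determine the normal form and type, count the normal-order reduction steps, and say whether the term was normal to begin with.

reduced normal form:
  λ (x : Type₀) → λ (m : x) → refl x m
the term's type:
  (x : Type₀) → (m : x) → Eq x m m
reduction steps (normal order): 2
already normal: no
first contracted redex: an elimVec iota-redex


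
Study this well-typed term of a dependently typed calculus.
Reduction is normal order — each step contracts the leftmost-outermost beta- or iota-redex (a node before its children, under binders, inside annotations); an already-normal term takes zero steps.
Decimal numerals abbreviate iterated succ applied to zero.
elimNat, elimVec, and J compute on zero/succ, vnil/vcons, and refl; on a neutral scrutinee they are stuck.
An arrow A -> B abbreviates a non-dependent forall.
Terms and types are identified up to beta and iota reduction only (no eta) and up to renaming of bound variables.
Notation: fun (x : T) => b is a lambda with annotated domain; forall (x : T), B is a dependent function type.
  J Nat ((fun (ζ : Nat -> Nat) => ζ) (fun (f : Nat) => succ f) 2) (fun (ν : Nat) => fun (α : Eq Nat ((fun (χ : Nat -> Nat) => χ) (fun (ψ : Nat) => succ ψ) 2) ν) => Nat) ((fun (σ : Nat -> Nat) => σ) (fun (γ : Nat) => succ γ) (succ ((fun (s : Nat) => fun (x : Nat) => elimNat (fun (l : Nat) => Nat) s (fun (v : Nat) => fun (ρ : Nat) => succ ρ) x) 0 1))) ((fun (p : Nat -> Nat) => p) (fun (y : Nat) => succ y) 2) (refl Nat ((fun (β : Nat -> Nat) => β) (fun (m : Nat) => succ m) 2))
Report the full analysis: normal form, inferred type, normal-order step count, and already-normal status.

resulting normal form:
  3
type:
  Nat
normal-order step count: 9
term was already normal: no
first contracted redex: a J iota-redex


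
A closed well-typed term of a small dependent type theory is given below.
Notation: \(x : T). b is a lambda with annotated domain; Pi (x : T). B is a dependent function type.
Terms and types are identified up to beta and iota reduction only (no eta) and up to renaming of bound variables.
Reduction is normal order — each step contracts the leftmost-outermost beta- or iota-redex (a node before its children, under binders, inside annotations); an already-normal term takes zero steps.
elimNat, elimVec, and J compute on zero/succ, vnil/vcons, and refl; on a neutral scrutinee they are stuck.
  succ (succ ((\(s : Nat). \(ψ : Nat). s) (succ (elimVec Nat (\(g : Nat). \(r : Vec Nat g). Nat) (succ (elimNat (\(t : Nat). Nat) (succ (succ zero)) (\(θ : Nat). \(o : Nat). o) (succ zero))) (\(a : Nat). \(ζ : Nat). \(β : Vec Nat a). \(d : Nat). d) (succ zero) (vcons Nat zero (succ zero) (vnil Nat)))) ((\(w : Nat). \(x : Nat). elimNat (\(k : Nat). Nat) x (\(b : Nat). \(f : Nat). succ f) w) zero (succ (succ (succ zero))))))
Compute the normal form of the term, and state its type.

reduced normal form:
  succ (succ (succ (succ (succ (succ zero)))))
type:
  Nat


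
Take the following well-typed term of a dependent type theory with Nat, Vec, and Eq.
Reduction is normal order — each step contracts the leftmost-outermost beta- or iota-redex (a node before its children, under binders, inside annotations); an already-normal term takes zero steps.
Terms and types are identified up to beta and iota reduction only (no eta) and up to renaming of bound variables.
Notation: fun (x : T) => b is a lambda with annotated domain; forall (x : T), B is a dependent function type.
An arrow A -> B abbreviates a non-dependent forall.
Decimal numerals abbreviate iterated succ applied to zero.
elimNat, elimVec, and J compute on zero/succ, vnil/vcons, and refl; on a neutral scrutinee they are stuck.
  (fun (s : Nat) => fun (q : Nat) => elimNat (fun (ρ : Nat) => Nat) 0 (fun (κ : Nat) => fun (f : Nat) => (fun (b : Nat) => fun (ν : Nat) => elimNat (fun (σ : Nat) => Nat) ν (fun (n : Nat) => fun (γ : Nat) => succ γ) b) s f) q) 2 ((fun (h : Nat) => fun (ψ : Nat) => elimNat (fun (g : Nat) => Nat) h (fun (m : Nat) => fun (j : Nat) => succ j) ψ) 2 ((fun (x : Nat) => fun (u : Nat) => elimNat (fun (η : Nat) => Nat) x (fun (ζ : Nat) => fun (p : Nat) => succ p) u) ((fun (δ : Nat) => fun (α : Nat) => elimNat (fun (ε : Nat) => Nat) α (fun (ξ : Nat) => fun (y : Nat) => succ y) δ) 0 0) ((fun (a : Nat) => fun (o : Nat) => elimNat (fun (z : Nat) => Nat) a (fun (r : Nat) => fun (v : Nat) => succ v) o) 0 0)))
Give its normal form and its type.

normal form:
  4
type:
  Nat
observation: contracting a beta-redex first, the term normalizes in 30 steps.


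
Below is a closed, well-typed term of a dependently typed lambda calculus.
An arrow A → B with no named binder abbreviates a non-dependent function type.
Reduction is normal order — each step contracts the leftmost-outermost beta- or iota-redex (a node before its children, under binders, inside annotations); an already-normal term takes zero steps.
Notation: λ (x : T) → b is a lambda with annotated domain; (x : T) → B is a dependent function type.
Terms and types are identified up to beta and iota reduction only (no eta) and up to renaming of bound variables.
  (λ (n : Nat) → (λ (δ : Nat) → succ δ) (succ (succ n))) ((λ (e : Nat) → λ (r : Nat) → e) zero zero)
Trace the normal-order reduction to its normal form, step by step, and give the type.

normal-order reduction sequence:
  (λ (n : Nat) → (λ (δ : Nat) → succ δ) (succ (succ n))) ((λ (e : Nat) → λ (r : Nat) → e) zero zero)
  ~> (λ (n : Nat) → succ n) (succ (succ ((λ (δ : Nat) → λ (e : Nat) → δ) zero zero)))
  ~> succ (succ (succ ((λ (n : Nat) → λ (δ : Nat) → n) zero zero)))
  ~> succ (succ (succ ((λ (n : Nat) → zero) zero)))
  ~> succ (succ (succ zero))
inferred type:
  Nat


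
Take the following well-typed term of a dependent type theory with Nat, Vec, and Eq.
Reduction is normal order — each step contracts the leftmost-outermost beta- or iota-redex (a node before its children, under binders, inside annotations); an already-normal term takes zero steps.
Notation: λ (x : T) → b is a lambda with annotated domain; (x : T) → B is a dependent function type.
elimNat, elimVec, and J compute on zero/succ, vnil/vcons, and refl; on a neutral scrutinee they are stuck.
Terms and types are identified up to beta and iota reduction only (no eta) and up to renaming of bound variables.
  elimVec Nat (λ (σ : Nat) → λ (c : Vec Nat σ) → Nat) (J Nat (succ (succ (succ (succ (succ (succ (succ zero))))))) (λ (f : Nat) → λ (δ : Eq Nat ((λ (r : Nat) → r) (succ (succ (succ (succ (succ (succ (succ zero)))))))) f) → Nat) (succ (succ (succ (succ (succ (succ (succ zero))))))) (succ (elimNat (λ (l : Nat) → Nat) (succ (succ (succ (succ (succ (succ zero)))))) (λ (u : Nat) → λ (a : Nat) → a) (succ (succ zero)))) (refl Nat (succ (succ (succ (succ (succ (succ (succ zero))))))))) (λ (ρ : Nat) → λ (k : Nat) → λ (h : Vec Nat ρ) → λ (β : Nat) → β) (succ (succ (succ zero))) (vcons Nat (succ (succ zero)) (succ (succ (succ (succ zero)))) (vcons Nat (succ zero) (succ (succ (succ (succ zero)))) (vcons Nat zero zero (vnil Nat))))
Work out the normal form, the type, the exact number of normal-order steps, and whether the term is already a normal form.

reduced normal form:
  succ (succ (succ (succ (succ (succ (succ zero))))))
type:
  Nat
normal-order step count: 17
already normal: no
first redex: an elimVec iota-redex


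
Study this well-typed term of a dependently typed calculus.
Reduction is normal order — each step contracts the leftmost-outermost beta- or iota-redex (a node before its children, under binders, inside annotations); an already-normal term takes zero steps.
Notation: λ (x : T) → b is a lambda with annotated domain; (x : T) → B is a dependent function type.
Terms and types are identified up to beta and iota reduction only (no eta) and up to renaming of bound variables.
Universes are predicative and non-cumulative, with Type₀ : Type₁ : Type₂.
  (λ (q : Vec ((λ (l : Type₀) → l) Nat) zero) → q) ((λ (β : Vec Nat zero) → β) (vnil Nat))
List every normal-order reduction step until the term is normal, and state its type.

normal-order reduction sequence:
  (λ (q : Vec ((λ (l : Type₀) → l) Nat) zero) → q) ((λ (β : Vec Nat zero) → β) (vnil Nat))
  ~> (λ (q : Vec Nat zero) → q) (vnil Nat)
  ~> vnil Nat
inferred type:
  Vec Nat zero


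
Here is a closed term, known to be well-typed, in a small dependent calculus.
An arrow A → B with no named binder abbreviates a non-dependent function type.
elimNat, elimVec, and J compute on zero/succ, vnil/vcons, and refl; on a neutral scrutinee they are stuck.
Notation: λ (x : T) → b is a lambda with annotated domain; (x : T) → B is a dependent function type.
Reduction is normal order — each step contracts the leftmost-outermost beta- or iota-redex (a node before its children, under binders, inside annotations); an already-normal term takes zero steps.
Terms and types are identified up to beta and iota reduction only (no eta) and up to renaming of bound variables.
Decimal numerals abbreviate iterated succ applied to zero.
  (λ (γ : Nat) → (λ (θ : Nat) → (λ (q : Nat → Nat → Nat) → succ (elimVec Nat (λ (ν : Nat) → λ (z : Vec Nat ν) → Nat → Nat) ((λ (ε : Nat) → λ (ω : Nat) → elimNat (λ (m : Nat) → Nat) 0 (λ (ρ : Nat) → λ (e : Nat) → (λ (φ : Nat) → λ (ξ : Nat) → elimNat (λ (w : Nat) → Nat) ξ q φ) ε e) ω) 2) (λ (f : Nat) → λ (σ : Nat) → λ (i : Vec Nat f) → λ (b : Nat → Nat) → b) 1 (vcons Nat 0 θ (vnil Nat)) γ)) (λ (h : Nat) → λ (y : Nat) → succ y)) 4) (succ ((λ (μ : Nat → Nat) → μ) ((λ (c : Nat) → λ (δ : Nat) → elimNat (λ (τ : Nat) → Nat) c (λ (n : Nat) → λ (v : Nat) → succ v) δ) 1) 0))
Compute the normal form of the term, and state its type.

reduced normal form:
  5
inferred type:
  Nat
observation: the first redex contracted is a beta-redex; the normal form is reached in 40 normal-order steps.


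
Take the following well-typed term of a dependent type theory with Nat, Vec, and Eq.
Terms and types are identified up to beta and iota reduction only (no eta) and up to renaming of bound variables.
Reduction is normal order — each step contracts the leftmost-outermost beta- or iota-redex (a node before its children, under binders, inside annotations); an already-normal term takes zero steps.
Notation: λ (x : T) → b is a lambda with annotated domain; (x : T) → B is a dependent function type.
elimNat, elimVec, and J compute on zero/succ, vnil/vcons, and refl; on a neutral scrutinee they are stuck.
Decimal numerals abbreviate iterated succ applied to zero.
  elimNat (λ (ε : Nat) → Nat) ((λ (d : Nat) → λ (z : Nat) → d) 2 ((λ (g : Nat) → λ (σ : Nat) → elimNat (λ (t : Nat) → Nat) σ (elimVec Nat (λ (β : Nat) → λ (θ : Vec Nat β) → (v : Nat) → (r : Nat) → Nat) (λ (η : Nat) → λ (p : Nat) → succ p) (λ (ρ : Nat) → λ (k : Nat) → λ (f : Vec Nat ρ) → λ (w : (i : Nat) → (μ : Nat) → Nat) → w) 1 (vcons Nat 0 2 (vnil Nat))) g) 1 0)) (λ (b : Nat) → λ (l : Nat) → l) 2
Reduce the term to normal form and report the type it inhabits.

reduced normal form:
  2
the term's type:
  Nat


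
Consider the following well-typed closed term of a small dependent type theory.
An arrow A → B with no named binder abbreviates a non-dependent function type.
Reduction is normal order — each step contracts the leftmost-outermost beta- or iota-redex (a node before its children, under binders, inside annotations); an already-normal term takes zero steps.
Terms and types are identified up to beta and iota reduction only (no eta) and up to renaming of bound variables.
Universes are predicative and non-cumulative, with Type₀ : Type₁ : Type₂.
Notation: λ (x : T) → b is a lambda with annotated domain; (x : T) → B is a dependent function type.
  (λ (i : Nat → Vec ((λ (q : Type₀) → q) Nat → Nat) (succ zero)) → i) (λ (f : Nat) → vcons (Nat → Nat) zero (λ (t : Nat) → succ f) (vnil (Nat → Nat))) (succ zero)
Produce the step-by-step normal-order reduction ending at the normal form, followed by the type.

normal-order reduction:
  (λ (i : Nat → Vec ((λ (q : Type₀) → q) Nat → Nat) (succ zero)) → i) (λ (f : Nat) → vcons (Nat → Nat) zero (λ (t : Nat) → succ f) (vnil (Nat → Nat))) (succ zero)
  ~> (λ (i : Nat) → vcons (Nat → Nat) zero (λ (q : Nat) → succ i) (vnil (Nat → Nat))) (succ zero)
  ~> vcons (Nat → Nat) zero (λ (i : Nat) → succ (succ zero)) (vnil (Nat → Nat))
the term's type:
  Vec (Nat → Nat) (succ zero)


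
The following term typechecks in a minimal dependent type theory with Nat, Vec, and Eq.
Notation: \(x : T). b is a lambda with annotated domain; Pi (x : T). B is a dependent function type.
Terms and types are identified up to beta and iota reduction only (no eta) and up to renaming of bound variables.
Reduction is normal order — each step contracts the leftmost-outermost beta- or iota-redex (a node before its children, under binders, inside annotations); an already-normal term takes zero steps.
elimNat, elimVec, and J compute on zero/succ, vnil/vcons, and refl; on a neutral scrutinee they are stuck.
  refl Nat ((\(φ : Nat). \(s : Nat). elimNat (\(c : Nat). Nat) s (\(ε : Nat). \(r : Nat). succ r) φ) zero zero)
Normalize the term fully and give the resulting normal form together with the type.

normal form:
  refl Nat zero
the term's type:
  Eq Nat zero zero


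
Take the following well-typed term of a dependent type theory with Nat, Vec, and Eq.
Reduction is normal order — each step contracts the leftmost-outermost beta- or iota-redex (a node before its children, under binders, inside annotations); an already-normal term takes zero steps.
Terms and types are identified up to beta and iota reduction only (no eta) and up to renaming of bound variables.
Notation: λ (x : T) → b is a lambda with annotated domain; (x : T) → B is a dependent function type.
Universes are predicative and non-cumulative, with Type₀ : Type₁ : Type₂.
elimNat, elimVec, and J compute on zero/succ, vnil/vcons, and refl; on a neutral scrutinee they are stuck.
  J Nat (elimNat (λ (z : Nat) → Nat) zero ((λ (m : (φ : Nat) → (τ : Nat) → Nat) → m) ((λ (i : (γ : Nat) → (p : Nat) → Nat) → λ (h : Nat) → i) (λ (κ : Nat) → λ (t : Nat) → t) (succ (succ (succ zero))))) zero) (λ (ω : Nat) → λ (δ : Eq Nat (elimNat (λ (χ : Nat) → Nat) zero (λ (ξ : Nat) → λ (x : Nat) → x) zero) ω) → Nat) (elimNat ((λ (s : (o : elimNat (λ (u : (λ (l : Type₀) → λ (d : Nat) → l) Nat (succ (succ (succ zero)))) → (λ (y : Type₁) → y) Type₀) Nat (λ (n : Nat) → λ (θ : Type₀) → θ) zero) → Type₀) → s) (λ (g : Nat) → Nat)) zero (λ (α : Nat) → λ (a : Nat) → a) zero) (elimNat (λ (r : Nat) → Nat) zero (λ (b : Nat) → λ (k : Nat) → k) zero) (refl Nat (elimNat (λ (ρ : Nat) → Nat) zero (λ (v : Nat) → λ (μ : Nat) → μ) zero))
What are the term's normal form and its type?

resulting normal form:
  zero
type:
  Nat


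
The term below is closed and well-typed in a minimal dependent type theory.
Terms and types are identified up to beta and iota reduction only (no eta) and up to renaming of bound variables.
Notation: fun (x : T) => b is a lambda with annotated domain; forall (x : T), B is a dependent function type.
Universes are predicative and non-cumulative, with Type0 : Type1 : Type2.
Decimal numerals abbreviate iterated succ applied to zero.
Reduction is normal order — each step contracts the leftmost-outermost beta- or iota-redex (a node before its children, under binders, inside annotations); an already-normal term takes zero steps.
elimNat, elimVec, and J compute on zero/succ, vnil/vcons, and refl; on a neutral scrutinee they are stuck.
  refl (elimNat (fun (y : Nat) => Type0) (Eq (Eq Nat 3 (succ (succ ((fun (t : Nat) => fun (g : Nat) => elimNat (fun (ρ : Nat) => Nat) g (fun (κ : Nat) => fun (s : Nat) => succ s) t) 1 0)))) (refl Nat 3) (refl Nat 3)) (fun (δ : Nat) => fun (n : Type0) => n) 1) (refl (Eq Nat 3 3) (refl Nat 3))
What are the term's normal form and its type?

normal form:
  refl (Eq (Eq Nat 3 3) (refl Nat 3) (refl Nat 3)) (refl (Eq Nat 3 3) (refl Nat 3))
type:
  Eq (Eq (Eq Nat 3 3) (refl Nat 3) (refl Nat 3)) (refl (Eq Nat 3 3) (refl Nat 3)) (refl (Eq Nat 3 3) (refl Nat 3))
observation: contracting an elimNat iota-redex first, the term normalizes in 10 steps.


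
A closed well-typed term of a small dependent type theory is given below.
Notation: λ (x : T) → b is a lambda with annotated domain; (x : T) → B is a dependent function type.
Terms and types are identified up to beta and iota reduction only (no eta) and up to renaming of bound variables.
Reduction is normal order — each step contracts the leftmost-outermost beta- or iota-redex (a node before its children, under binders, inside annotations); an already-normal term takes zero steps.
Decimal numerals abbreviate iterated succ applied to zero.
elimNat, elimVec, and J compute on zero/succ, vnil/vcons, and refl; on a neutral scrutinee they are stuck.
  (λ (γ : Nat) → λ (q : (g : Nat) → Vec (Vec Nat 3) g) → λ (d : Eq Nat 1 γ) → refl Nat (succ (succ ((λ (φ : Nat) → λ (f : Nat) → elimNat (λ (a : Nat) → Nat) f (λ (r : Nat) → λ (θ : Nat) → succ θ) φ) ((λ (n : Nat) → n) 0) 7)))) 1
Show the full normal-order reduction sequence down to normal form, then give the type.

normal-order reduction sequence:
  (λ (γ : Nat) → λ (q : (g : Nat) → Vec (Vec Nat 3) g) → λ (d : Eq Nat 1 γ) → refl Nat (succ (succ ((λ (φ : Nat) → λ (f : Nat) → elimNat (λ (a : Nat) → Nat) f (λ (r : Nat) → λ (θ : Nat) → succ θ) φ) ((λ (n : Nat) → n) 0) 7)))) 1
  ~> λ (γ : (q : Nat) → Vec (Vec Nat 3) q) → λ (g : Eq Nat 1 1) → refl Nat (succ (succ ((λ (d : Nat) → λ (φ : Nat) → elimNat (λ (f : Nat) → Nat) φ (λ (a : Nat) → λ (r : Nat) → succ r) d) ((λ (θ : Nat) → θ) 0) 7)))
  ~> λ (γ : (q : Nat) → Vec (Vec Nat 3) q) → λ (g : Eq Nat 1 1) → refl Nat (succ (succ ((λ (d : Nat) → elimNat (λ (φ : Nat) → Nat) d (λ (f : Nat) → λ (a : Nat) → succ a) ((λ (r : Nat) → r) 0)) 7)))
  ~> λ (γ : (q : Nat) → Vec (Vec Nat 3) q) → λ (g : Eq Nat 1 1) → refl Nat (succ (succ (elimNat (λ (d : Nat) → Nat) 7 (λ (φ : Nat) → λ (f : Nat) → succ f) ((λ (a : Nat) → a) 0))))
  ~> λ (γ : (q : Nat) → Vec (Vec Nat 3) q) → λ (g : Eq Nat 1 1) → refl Nat (succ (succ (elimNat (λ (d : Nat) → Nat) 7 (λ (φ : Nat) → λ (f : Nat) → succ f) 0)))
  ~> λ (γ : (q : Nat) → Vec (Vec Nat 3) q) → λ (g : Eq Nat 1 1) → refl Nat 9
type:
  (γ : (q : Nat) → Vec (Vec Nat 3) q) → (g : Eq Nat 1 1) → Eq Nat 9 9


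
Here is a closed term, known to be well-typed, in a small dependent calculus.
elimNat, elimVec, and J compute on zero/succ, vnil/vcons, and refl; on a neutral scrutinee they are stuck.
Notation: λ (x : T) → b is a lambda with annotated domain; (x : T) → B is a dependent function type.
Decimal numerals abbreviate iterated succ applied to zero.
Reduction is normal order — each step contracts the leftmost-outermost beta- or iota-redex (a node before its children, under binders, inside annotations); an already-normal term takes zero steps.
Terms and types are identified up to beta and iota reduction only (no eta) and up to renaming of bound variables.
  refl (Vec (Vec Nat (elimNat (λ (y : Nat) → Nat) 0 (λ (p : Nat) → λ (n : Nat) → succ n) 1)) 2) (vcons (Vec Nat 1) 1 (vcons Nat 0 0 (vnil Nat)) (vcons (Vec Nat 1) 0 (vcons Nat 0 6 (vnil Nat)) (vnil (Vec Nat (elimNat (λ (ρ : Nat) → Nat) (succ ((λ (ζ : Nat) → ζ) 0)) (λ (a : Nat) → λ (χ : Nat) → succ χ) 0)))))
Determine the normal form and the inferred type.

reduced normal form:
  refl (Vec (Vec Nat 1) 2) (vcons (Vec Nat 1) 1 (vcons Nat 0 0 (vnil Nat)) (vcons (Vec Nat 1) 0 (vcons Nat 0 6 (vnil Nat)) (vnil (Vec Nat 1))))
the term's type:
  Eq (Vec (Vec Nat 1) 2) (vcons (Vec Nat 1) 1 (vcons Nat 0 0 (vnil Nat)) (vcons (Vec Nat 1) 0 (vcons Nat 0 6 (vnil Nat)) (vnil (Vec Nat 1)))) (vcons (Vec Nat 1) 1 (vcons Nat 0 0 (vnil Nat)) (vcons (Vec Nat 1) 0 (vcons Nat 0 6 (vnil Nat)) (vnil (Vec Nat 1))))
observation: the term reaches its normal form after 6 normal-order steps.


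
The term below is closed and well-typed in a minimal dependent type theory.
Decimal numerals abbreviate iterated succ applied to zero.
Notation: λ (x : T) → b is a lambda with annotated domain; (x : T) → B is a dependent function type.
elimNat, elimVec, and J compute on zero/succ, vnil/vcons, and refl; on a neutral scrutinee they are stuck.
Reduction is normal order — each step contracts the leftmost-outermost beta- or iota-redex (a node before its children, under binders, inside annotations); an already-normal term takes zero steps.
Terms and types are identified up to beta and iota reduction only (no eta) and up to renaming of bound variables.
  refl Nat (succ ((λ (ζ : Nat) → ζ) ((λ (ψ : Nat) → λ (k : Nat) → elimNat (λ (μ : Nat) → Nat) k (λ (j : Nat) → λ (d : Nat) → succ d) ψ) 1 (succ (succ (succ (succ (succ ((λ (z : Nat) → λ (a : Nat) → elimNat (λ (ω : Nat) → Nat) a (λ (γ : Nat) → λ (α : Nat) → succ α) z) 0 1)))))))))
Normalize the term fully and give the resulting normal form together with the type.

reduced normal form:
  refl Nat 8
inferred type:
  Eq Nat 8 8


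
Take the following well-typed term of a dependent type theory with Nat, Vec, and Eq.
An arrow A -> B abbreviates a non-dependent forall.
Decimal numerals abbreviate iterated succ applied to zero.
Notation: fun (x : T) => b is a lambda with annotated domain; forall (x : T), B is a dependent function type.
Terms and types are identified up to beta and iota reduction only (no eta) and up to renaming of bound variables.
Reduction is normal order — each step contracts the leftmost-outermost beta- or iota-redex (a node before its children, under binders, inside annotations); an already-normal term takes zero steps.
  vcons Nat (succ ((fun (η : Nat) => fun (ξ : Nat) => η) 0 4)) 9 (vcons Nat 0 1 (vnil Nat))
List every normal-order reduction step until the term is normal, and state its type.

reduction (normal order):
  vcons Nat (succ ((fun (η : Nat) => fun (ξ : Nat) => η) 0 4)) 9 (vcons Nat 0 1 (vnil Nat))
  ~> vcons Nat (succ ((fun (η : Nat) => 0) 4)) 9 (vcons Nat 0 1 (vnil Nat))
  ~> vcons Nat 1 9 (vcons Nat 0 1 (vnil Nat))
type:
  Vec Nat 2


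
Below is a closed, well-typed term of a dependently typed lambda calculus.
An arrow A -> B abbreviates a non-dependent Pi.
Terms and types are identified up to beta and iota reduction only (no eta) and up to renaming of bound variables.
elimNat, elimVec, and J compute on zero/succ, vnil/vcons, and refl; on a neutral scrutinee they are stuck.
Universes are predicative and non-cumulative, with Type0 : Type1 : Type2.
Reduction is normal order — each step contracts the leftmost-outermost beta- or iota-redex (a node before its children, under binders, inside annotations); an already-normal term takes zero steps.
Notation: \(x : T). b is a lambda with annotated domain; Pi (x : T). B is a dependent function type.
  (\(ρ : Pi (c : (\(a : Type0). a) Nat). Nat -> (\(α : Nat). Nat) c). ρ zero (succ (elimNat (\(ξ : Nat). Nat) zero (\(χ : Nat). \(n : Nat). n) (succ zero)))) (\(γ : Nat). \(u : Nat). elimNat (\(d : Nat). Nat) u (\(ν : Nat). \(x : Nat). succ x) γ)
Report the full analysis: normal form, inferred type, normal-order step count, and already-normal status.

reduced normal form:
  succ zero
inferred type:
  Nat
steps to reach normal form (normal order): 8
already normal: no
first redex: a beta-redex


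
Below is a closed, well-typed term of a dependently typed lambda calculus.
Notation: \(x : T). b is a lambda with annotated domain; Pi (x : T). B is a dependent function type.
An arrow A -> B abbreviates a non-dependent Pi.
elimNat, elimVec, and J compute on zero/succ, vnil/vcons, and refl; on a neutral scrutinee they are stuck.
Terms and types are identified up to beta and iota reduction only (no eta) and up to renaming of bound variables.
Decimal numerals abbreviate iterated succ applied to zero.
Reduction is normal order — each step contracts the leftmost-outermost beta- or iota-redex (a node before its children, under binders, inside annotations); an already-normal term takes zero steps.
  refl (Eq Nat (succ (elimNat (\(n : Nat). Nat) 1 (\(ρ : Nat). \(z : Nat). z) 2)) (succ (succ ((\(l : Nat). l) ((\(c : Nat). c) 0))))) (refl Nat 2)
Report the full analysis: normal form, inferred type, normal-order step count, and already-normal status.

reduced normal form:
  refl (Eq Nat 2 2) (refl Nat 2)
type:
  Eq (Eq Nat 2 2) (refl Nat 2) (refl Nat 2)
reduction steps (normal order): 9
already normal: no
first contracted redex: an elimNat iota-redex


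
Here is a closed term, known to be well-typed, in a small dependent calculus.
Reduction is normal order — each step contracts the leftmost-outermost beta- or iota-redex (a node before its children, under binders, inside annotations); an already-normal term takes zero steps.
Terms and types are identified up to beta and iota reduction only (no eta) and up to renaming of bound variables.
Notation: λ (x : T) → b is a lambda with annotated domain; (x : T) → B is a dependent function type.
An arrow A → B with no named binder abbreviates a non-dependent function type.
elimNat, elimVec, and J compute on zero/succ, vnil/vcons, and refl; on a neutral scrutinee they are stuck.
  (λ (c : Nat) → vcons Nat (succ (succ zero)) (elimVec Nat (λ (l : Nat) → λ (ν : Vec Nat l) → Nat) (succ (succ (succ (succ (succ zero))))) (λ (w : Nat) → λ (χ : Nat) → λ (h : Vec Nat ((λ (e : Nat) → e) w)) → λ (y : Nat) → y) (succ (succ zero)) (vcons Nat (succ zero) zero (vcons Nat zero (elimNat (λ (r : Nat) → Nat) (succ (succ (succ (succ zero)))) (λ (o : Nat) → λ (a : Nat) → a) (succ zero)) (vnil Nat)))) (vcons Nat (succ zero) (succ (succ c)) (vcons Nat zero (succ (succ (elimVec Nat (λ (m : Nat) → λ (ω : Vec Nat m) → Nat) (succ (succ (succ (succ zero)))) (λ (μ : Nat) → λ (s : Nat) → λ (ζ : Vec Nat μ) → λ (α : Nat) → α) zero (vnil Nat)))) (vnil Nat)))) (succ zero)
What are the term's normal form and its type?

resulting normal form:
  vcons Nat (succ (succ zero)) (succ (succ (succ (succ (succ zero))))) (vcons Nat (succ zero) (succ (succ (succ zero))) (vcons Nat zero (succ (succ (succ (succ (succ (succ zero)))))) (vnil Nat)))
inferred type:
  Vec Nat (succ (succ (succ zero)))
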